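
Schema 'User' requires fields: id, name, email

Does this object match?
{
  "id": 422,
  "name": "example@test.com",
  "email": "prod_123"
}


Checking required fields... All present.
Valid - all required fields present


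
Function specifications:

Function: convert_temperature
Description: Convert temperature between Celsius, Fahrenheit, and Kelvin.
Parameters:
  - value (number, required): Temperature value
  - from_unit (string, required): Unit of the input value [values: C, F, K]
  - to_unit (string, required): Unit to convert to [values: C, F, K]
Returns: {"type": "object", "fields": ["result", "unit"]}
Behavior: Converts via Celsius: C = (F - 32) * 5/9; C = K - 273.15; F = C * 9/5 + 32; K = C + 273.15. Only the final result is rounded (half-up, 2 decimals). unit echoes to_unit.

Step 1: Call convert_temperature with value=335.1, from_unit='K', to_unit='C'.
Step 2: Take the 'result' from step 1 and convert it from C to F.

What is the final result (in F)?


Step 1: convert_temperature(value=335.1, from_unit=K, to_unit=C)
  To C: 335.1 - 273.15 = 61.95
  Target is C: 61.95
  Round to 2 decimals: 61.95
  -> result = 61.95 C
Step 2: convert_temperature(value=61.95, from_unit=C, to_unit=F)
  Input already in C: 61.95
  To F: 61.95 * 9/5 + 32 = 143.51
  Round to 2 decimals: 143.51
  -> result = 143.51 F
143.51 F


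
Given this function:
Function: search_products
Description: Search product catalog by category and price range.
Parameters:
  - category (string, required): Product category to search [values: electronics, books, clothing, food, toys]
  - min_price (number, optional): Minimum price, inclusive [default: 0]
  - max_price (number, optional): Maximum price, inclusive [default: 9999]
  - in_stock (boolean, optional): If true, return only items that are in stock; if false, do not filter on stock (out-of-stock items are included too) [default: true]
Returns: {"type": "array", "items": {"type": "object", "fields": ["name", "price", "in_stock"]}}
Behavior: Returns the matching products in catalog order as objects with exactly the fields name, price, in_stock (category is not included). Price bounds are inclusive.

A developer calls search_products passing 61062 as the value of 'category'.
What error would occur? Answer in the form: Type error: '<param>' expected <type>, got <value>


Spec: 'category' is declared as string; 61062 is an integer.
Type error: 'category' expected string, got 61062


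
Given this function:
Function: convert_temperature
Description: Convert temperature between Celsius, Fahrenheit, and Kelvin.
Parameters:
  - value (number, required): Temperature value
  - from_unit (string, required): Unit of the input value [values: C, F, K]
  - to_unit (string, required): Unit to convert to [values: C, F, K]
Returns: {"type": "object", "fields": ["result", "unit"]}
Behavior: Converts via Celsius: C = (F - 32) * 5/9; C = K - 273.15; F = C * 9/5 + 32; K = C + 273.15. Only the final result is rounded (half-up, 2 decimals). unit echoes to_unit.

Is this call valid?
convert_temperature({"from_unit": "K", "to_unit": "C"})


Checking required parameters...
Missing required parameter: value
Invalid - missing required parameter 'value'


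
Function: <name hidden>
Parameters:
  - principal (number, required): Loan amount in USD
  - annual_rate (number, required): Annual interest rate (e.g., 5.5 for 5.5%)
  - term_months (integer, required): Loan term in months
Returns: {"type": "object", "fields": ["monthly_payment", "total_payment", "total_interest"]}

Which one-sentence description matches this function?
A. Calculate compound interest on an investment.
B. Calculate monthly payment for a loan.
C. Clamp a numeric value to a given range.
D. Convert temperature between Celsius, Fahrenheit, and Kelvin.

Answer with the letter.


Parameters principal, annual_rate, term_months and return ["monthly_payment", "total_payment", "total_interest"] fit: Calculate monthly payment for a loan.
B


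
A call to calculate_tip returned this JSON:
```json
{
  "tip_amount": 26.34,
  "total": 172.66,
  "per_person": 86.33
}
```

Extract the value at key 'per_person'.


86.33


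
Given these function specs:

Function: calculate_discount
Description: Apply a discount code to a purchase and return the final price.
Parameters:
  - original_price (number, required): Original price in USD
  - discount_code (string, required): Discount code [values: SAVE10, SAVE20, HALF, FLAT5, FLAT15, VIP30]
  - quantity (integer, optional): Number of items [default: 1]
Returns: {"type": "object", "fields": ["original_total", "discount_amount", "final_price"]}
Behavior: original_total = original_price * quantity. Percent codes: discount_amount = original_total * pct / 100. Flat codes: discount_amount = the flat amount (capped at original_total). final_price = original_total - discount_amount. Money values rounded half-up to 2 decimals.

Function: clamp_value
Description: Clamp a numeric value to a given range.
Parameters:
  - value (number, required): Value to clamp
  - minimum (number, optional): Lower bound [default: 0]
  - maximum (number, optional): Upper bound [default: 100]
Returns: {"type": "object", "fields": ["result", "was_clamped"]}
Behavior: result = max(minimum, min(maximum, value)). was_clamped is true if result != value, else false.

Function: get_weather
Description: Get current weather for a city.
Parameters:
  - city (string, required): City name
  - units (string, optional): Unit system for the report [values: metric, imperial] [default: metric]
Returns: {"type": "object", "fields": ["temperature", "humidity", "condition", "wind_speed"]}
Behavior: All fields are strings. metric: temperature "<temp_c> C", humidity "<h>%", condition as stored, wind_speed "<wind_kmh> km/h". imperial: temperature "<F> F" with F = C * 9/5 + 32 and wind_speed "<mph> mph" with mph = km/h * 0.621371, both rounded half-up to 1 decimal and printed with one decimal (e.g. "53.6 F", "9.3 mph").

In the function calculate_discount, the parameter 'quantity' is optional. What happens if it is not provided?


The calculate_discount spec declares:
  - quantity (integer, optional): Number of items [default: 1]
It defaults to 1


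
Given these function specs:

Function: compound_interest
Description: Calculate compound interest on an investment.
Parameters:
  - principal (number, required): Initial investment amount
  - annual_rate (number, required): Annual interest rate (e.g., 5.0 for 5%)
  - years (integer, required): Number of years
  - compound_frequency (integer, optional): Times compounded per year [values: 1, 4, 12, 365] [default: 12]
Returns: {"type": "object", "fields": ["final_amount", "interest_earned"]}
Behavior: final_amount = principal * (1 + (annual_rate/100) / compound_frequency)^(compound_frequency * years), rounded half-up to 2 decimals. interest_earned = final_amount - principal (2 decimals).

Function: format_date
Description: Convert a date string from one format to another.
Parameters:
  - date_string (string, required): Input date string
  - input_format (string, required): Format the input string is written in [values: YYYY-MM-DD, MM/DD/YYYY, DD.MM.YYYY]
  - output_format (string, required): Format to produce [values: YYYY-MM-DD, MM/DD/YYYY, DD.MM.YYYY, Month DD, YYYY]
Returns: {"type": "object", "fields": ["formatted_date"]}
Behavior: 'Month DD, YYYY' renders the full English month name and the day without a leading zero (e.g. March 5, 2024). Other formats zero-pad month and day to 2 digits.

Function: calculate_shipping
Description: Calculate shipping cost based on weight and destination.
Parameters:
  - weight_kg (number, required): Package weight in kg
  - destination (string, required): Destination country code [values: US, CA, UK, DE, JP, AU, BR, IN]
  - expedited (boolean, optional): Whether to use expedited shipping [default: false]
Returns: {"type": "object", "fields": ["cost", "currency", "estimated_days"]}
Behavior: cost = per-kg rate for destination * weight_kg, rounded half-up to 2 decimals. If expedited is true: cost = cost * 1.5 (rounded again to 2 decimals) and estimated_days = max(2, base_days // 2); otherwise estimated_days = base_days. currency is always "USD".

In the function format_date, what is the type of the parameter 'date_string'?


The format_date spec declares:
  - date_string (string, required): Input date string
Type:
string


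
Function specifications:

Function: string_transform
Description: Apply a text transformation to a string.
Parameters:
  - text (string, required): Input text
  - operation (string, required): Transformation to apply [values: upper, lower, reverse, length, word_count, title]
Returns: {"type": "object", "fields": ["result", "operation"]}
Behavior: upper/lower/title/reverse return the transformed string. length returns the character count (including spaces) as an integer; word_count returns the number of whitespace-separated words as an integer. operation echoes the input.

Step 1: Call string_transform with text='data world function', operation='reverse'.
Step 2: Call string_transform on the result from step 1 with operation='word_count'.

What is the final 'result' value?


Step 1: string_transform(text='data world function', operation='reverse')
  -> result = 'noitcnuf dlrow atad'
Step 2: string_transform(text='noitcnuf dlrow atad', operation='word_count')
  words: noitcnuf, dlrow, atad -> 3
  -> result = 3
3


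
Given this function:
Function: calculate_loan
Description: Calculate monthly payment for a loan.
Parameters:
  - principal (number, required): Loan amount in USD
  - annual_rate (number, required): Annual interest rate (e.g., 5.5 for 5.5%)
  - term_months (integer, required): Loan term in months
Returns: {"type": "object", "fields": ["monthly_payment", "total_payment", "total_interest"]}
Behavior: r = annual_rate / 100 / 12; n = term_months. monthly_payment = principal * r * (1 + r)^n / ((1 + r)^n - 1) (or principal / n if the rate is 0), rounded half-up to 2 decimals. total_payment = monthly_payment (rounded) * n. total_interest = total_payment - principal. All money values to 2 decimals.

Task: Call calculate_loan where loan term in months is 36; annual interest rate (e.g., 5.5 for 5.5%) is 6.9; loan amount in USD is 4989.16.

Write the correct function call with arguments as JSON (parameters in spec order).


Mapping each described value to its parameter name:
  'Loan term in months' -> term_months = 36
  'Annual interest rate (e.g., 5.5 for 5.5%)' -> annual_rate = 6.9
  'Loan amount in USD' -> principal = 4989.16
calculate_loan({"principal": 4989.16, "annual_rate": 6.9, "term_months": 36})


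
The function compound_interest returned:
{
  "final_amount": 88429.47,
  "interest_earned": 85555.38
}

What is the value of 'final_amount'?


88429.47


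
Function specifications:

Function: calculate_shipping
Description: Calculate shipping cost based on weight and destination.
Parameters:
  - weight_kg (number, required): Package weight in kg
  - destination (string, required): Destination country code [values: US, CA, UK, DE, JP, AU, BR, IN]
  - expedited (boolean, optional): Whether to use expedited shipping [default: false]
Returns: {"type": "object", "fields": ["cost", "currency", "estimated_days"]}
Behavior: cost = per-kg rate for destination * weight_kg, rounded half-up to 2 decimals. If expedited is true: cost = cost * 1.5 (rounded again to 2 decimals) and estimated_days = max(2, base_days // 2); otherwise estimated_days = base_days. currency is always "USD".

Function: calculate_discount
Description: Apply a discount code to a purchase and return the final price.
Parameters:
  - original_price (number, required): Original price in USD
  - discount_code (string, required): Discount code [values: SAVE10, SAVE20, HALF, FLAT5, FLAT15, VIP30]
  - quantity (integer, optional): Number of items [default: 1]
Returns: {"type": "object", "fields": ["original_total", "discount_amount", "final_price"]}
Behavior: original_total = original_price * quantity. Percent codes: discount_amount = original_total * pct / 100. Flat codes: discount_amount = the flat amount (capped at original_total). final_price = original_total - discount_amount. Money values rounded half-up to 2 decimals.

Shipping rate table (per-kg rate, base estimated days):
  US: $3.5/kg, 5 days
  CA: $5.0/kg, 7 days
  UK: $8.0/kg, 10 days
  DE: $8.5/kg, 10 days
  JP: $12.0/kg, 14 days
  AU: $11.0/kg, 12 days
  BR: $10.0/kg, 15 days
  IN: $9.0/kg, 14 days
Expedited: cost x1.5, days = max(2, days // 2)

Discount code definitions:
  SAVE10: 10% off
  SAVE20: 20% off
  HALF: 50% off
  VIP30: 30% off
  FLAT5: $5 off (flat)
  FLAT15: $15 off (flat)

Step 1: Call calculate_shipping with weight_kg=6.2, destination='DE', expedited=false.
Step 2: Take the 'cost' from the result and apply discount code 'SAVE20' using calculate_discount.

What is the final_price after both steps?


Step 1: calculate_shipping(weight_kg=6.2, destination=DE, expedited=false)
  Rate for DE: $8.5/kg, base 10 days
  cost = 8.5 * 6.2 = 52.7 -> 52.70
  expedited not set/false: estimated_days = 10
  -> cost = 52.70 USD
Step 2: calculate_discount(original_price=52.7, discount_code=SAVE20, quantity=1)
  original_total = 52.7 * 1 = 52.70
  SAVE20 = 20% off: discount_amount = 52.70 * 20/100 = 10.54 -> 10.54
  final_price = 52.70 - 10.54 = 42.16
  -> final_price = 42.16
$42.16


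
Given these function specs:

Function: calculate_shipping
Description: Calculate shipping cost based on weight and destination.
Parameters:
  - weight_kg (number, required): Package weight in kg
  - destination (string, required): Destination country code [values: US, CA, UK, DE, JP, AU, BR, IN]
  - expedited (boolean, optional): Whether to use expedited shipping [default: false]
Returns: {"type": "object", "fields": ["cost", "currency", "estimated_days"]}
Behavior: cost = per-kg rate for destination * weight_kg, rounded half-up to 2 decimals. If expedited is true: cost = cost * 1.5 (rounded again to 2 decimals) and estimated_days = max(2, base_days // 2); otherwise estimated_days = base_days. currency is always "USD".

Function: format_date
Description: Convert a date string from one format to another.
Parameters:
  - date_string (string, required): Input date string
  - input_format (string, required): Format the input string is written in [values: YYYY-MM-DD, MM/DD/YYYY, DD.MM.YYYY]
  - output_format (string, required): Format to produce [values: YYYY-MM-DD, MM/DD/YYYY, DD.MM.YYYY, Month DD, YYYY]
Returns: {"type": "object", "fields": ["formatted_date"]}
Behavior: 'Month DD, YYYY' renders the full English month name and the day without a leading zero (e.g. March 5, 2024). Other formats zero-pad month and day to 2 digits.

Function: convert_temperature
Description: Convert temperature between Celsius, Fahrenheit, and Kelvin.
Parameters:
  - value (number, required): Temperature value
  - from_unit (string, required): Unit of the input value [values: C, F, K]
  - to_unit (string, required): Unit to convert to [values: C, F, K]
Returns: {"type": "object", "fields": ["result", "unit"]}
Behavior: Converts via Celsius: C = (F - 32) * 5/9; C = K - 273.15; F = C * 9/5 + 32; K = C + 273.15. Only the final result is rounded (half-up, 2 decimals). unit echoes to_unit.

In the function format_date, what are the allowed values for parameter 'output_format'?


The format_date spec declares:
  - output_format (string, required): Format to produce [values: YYYY-MM-DD, MM/DD/YYYY, DD.MM.YYYY, Month DD, YYYY]
Allowed values:
YYYY-MM-DD, MM/DD/YYYY, DD.MM.YYYY, Month DD, YYYY


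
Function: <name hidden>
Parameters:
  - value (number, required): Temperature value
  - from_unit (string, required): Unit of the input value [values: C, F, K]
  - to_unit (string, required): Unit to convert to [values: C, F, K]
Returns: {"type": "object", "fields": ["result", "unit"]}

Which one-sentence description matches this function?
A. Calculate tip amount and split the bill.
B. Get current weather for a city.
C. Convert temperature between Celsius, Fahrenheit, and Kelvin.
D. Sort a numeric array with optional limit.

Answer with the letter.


Parameters value, from_unit, to_unit and return ["result", "unit"] fit: Convert temperature between Celsius, Fahrenheit, and Kelvin.
C


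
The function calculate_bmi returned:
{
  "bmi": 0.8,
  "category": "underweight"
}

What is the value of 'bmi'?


0.8


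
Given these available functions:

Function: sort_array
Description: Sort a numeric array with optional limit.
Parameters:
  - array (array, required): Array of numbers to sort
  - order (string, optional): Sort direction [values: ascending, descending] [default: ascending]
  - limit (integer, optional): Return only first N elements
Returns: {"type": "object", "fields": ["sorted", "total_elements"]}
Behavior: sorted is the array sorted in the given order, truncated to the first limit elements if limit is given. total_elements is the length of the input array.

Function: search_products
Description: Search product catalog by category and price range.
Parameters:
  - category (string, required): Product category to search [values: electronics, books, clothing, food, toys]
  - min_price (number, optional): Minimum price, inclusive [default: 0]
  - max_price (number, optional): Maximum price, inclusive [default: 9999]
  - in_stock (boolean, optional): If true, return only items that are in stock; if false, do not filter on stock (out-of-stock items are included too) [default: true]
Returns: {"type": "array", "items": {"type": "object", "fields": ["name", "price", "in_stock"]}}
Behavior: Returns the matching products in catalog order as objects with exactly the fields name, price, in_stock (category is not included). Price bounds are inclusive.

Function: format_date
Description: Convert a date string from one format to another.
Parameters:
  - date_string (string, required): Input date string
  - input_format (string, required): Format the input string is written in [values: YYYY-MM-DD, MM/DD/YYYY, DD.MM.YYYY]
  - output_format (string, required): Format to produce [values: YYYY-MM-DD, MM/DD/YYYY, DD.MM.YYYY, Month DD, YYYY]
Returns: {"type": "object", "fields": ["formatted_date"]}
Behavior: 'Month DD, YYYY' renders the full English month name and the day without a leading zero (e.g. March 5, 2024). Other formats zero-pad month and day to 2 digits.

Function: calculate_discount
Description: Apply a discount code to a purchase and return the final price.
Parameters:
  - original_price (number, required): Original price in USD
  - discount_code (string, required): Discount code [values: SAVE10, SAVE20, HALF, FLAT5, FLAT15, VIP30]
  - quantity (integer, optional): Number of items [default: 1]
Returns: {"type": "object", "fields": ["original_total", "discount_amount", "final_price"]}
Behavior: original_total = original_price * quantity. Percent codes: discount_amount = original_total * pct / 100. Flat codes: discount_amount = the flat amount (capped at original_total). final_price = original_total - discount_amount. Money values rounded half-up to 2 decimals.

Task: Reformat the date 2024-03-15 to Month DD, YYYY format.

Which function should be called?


The task needs a function whose description is: Convert a date string from one format to another.
format_date


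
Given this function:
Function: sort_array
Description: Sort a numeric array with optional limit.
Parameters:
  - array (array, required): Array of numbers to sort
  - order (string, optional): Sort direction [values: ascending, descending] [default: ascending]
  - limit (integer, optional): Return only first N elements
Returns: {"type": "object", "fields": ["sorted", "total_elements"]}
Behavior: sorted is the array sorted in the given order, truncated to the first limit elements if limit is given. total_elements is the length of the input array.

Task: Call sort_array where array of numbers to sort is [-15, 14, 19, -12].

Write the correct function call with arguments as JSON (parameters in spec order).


Mapping each described value to its parameter name:
  'Array of numbers to sort' -> array = [-15, 14, 19, -12]
sort_array({"array": [-15, 14, 19, -12]})


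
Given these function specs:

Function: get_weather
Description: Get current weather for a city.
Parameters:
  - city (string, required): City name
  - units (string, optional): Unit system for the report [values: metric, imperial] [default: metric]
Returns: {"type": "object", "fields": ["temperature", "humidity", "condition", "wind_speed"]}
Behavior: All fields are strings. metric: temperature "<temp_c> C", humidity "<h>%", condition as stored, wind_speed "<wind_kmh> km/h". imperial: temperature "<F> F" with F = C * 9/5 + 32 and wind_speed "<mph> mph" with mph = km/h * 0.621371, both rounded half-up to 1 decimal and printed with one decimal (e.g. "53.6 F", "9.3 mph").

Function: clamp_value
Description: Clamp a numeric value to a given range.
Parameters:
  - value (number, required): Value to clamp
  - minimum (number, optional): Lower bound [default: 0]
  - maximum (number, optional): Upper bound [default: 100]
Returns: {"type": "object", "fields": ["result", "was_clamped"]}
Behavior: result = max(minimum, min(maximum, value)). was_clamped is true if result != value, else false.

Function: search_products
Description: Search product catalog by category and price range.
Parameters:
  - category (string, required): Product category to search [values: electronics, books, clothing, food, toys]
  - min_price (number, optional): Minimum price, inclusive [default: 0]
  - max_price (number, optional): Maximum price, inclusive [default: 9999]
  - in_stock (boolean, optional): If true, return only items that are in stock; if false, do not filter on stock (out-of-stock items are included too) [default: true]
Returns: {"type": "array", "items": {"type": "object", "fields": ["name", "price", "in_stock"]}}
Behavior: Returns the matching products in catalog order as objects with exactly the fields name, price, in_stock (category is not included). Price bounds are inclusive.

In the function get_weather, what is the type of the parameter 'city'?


The get_weather spec declares:
  - city (string, required): City name
Type:
string


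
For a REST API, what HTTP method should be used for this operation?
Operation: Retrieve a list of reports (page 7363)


GET = read, POST = create, PUT = update/replace, DELETE = remove
This operation is a read.
GET


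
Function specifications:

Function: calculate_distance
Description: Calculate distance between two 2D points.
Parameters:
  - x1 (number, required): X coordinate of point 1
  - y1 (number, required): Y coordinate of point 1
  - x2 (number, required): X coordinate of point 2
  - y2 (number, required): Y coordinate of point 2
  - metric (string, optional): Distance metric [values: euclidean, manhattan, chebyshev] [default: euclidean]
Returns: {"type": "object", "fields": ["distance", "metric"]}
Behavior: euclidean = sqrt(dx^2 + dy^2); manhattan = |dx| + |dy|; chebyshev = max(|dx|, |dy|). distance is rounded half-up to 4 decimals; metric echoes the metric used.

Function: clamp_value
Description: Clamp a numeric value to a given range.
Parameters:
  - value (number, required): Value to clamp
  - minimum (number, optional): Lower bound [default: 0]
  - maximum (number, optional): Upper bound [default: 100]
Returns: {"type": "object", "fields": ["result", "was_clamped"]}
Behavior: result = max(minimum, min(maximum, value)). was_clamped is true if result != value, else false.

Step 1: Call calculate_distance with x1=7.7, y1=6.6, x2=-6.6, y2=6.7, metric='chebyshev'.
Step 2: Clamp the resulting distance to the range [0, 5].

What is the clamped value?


Step 1: calculate_distance (chebyshev)
  |dx| = |-6.6 - 7.7| = 14.3; |dy| = |6.7 - 6.6| = 0.1
  chebyshev: max(14.3, 0.1) = 14.3
  Round to 4 decimals: 14.3
  -> distance = 14.3
Step 2: clamp_value(value=14.3, minimum=0, maximum=5)
  result = max(0, min(5, 14.3)) = max(0, 5) = 5
  was_clamped = (5 != 14.3) = true
  -> result = 5
5


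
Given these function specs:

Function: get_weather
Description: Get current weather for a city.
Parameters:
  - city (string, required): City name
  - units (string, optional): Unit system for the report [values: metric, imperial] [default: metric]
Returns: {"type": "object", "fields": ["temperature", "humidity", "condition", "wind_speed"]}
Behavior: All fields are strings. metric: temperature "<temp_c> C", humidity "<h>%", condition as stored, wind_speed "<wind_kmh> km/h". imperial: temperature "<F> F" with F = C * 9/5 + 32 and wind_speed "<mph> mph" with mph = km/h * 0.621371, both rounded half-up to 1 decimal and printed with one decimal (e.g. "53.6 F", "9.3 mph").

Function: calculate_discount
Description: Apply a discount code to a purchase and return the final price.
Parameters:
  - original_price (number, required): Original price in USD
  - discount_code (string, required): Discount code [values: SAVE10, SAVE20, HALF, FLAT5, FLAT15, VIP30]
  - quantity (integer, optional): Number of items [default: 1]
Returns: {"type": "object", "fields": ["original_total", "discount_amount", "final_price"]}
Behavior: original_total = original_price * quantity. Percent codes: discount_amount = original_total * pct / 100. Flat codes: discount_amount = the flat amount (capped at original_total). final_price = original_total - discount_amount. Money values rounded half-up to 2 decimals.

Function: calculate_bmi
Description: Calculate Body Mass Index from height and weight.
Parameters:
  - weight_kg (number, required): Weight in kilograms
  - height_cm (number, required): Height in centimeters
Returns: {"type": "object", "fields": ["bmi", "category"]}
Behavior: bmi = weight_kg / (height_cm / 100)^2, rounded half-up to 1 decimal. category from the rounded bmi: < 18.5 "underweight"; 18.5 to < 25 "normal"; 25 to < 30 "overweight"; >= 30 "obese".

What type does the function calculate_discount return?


The calculate_discount spec declares Returns: {"type": "object", "fields": ["original_total", "discount_amount", "final_price"]}
Type:
object


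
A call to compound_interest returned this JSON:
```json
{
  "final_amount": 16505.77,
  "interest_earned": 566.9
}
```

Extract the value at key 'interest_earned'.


566.9


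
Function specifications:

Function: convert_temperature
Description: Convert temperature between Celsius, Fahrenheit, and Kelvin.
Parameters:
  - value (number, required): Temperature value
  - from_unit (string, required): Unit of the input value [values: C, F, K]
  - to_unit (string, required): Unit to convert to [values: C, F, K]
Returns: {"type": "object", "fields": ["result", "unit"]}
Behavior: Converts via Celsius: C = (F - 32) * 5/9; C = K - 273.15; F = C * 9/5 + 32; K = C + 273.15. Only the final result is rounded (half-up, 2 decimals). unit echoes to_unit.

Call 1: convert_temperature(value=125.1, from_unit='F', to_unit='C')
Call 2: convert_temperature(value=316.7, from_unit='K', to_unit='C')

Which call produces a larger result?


Call 1:
  To C: (125.1 - 32) * 5/9 = 51.722222
  Target is C: 51.722222
  Round to 2 decimals: 51.72
  -> 51.72 C
Call 2:
  To C: 316.7 - 273.15 = 43.55
  Target is C: 43.55
  Round to 2 decimals: 43.55
  -> 43.55 C
Call 1 (51.72 C)


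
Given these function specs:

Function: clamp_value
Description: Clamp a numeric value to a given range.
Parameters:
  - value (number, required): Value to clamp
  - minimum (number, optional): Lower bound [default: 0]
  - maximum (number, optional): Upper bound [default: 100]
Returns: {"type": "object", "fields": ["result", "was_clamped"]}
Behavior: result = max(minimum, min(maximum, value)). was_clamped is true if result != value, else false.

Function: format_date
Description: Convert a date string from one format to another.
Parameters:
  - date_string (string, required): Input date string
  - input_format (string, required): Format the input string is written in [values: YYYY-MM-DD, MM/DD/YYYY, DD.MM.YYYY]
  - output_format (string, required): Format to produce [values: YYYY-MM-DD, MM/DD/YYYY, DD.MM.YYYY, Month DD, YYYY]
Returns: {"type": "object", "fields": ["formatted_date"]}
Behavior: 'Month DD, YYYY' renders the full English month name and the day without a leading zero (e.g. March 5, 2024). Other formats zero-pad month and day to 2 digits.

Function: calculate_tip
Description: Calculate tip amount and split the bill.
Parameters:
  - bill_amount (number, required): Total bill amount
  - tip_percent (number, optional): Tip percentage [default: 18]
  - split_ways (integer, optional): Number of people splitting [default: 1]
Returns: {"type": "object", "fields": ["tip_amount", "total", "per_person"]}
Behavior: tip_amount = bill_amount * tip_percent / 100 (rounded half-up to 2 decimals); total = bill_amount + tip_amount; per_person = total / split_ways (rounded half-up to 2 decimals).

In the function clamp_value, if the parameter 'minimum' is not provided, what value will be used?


The clamp_value spec declares:
  - minimum (number, optional): Lower bound [default: 0]
Default:
0


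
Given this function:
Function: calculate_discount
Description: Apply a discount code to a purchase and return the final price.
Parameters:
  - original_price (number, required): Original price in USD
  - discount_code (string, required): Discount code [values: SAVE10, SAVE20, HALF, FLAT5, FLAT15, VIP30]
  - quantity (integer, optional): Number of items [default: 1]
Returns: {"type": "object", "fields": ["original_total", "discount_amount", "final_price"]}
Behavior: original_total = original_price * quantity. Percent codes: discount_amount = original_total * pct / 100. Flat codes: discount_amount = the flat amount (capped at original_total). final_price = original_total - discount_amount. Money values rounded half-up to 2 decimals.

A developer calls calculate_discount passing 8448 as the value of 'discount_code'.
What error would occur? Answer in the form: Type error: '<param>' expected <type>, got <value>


Spec: 'discount_code' is declared as string; 8448 is an integer.
Type error: 'discount_code' expected string, got 8448


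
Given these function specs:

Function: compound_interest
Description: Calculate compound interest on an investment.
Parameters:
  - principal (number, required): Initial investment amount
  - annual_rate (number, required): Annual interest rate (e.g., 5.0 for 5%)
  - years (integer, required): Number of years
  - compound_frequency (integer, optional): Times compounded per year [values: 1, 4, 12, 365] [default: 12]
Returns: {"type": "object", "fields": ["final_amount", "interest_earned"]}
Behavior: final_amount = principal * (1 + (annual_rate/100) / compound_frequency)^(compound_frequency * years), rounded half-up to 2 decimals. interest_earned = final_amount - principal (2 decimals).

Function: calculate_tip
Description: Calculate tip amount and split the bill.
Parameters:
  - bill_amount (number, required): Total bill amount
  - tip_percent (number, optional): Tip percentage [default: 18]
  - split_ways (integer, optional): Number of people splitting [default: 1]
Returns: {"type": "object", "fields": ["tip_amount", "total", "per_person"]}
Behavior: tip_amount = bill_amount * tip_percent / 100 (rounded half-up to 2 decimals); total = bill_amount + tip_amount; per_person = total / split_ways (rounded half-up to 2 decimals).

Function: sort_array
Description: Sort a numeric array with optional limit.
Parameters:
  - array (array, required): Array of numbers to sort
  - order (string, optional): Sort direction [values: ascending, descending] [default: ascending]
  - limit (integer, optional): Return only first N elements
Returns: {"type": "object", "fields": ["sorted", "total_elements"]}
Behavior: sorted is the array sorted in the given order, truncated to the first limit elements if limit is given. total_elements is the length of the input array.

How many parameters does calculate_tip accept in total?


Parameters of calculate_tip: bill_amount (required), tip_percent (optional), split_ways (optional)
Total:
3


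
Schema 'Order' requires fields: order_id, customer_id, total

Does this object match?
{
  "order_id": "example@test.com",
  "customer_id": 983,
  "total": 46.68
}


Checking required fields... All present.
Valid - all required fields present


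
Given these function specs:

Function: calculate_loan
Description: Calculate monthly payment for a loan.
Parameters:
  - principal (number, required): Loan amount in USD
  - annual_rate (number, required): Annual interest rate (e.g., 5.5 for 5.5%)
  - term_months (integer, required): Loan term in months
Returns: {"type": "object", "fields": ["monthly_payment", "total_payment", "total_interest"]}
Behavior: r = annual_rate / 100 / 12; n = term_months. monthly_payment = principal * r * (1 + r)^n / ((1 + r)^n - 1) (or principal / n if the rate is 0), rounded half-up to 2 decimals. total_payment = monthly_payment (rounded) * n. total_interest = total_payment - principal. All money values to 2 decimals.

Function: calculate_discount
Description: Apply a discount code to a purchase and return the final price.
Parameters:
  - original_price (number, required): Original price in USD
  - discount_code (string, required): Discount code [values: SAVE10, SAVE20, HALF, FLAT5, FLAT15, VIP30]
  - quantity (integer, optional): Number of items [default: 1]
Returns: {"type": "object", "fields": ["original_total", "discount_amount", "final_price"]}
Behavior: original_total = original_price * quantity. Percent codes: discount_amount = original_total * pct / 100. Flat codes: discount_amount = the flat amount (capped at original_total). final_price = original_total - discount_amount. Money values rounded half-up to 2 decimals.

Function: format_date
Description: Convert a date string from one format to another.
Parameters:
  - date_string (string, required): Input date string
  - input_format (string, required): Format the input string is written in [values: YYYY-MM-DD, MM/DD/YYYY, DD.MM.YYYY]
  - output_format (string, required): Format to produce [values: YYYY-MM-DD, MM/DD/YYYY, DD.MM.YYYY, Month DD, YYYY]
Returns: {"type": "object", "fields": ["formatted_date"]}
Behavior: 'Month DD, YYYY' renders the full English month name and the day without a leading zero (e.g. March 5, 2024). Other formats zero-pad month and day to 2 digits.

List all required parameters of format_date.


Parameters of format_date and their required/optional flag:
  date_string: required
  input_format: required
  output_format: required
date_string, input_format, output_format


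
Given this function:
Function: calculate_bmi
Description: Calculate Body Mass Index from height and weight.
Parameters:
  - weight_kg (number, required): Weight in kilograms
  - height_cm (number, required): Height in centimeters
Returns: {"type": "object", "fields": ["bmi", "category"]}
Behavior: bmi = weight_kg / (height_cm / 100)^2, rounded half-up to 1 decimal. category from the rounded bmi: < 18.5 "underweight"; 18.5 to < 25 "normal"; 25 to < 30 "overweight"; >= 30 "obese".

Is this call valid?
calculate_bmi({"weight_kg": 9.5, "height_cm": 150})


Checking all required parameters present and types match... All valid.
Valid


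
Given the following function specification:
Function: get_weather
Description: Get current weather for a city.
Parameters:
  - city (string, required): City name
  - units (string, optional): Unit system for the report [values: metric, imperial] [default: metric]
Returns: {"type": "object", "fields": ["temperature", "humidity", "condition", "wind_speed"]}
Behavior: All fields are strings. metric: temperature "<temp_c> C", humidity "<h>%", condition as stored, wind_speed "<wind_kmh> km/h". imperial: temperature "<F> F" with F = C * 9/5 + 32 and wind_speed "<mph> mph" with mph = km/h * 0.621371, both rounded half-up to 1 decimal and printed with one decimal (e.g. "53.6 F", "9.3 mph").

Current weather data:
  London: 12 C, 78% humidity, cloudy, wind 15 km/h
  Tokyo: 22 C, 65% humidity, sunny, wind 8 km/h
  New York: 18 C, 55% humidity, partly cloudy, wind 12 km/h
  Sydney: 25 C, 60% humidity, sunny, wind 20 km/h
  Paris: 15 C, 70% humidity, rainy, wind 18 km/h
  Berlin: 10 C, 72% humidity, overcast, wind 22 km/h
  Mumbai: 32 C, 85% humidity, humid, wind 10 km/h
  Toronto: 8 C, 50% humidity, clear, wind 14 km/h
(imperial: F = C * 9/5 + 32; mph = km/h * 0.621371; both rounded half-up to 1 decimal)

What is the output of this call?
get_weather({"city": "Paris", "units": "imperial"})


Paris record: 15 C, 70%, rainy, 18 km/h
imperial: temperature = 15 * 9/5 + 32 = 59 -> 59.0 F
imperial: wind_speed = 18 * 0.621371 = 11.184678 -> 11.2 mph
Output:
{"temperature": "59.0 F", "humidity": "70%", "condition": "rainy", "wind_speed": "11.2 mph"}


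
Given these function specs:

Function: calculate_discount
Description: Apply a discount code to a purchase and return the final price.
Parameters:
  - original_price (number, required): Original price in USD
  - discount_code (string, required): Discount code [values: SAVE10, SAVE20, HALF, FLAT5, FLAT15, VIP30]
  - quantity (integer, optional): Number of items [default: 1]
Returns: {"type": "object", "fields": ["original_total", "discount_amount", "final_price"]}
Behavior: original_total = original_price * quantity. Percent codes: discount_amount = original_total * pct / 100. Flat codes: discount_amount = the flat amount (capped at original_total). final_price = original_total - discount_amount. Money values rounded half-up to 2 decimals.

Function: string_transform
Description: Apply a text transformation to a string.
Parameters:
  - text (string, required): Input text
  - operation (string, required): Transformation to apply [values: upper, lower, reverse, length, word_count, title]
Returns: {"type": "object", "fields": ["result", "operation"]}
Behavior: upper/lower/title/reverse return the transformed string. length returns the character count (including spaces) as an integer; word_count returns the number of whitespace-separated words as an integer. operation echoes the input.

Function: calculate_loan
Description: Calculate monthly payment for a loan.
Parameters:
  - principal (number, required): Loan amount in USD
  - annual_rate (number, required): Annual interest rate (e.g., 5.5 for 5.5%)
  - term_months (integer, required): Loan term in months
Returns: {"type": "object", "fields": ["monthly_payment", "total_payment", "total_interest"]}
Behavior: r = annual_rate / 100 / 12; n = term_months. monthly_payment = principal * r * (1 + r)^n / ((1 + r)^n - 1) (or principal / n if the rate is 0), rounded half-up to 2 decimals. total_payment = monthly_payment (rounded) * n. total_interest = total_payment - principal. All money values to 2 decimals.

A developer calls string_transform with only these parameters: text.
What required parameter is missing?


Required parameters: text, operation
Provided: text
Missing: operation
operation


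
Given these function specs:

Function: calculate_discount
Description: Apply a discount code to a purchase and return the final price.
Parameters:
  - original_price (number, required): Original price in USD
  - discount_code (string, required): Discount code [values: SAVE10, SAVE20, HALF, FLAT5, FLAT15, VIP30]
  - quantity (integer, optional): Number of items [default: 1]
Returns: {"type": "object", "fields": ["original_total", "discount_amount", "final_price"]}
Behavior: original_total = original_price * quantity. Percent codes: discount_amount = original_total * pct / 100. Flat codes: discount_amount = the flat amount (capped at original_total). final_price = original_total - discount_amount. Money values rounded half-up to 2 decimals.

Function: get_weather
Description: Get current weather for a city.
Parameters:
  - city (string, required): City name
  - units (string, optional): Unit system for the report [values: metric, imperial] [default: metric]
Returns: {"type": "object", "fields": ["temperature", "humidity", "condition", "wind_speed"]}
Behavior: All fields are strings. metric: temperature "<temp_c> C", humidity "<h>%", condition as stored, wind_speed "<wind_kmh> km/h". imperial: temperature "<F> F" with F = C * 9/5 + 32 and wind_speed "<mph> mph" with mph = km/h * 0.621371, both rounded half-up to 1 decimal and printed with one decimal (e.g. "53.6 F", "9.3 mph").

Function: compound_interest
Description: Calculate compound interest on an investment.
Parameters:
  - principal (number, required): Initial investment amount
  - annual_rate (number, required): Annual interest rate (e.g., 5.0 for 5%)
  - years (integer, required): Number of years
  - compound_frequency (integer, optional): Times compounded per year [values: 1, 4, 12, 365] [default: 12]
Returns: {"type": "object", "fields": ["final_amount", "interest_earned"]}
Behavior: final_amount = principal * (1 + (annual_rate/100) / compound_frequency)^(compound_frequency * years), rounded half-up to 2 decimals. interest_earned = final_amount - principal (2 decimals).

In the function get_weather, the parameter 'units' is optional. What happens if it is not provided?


The get_weather spec declares:
  - units (string, optional): Unit system for the report [values: metric, imperial] [default: metric]
It defaults to metric
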